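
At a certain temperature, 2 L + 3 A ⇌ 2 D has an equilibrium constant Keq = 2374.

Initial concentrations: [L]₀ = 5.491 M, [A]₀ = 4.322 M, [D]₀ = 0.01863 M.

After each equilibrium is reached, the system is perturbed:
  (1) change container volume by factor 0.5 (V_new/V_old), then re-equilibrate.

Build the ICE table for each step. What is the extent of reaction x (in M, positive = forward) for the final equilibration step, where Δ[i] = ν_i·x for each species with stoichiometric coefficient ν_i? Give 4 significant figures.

x = 0.02581 M

Q₀ = 1.4258e-07 vs Keq = 2374 ⇒ Q<K, forward
Step 1:
                  L         A         D
  init        5.491     4.322   0.01863
  Δ          -2.829    -4.244     2.829
  eq          2.662   0.07841     2.848
  solve Keq expr → x = 1.415; check Q = 2374
Then change container volume by factor 0.5 (V_new/V_old).
Step 2:
                  L         A         D
  init        5.324    0.1568     5.695
  Δ        -0.05162  -0.07742   0.05162
  eq          5.272    0.0794     5.747
  solve Keq expr → x = 0.02581; check Q = 2374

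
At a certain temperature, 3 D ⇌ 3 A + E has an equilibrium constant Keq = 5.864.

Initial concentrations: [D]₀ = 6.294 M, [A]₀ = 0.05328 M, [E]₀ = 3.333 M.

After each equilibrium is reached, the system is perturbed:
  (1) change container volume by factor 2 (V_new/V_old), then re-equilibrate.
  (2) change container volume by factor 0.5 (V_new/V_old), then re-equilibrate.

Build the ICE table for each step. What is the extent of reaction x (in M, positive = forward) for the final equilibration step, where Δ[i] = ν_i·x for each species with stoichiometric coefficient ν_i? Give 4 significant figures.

Q₀ = 2.0218e-06 vs Keq = 5.864 ⇒ Q<K, forward
Step 1:
                  D         A         E
  I           6.294   0.05328     3.333
  C          -3.269     3.269      1.09
  E           3.025     3.323     4.423
  solve Keq expr → x = 1.09; check Q = 5.864
Then change container volume by factor 2 (V_new/V_old).
Step 2:
                  D         A         E
  I           1.512     1.661     2.211
  C         -0.1744    0.1744   0.05814
  E           1.338     1.836      2.27
  solve Keq expr → x = 0.05814; check Q = 5.864
Then change container volume by factor 0.5 (V_new/V_old).
Step 3:
                  D         A         E
  I           2.676     3.672     4.539
  C          0.3489   -0.3489   -0.1163
  E           3.025     3.323     4.423
  solve Keq expr → x = -0.1163; check Q = 5.864

x = -0.1163 M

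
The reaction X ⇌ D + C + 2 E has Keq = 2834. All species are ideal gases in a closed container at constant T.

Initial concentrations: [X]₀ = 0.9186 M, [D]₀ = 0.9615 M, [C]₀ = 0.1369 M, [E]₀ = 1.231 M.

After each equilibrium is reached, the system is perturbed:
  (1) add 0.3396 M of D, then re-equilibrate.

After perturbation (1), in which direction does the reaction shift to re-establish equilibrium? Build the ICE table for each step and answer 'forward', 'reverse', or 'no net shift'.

Q₀ = 0.2171 vs Keq = 2834 ⇒ Q<K, forward
Step 1:
                  X         D         C         E
  I          0.9186    0.9615    0.1369     1.231
  C         -0.9121    0.9121    0.9121     1.824
  E        0.006474     1.874     1.049     3.055
  solve Keq expr → x = 0.9121; check Q = 2834
Then add 0.3396 M of D.
Step 2:
                  X         D         C         E
  I        0.006474     2.213     1.049     3.055
  C         0.00115  -0.00115  -0.00115 -0.002299
  E        0.007623     2.212     1.048     3.053
  solve Keq expr → x = -0.00115; check Q = 2834

Direction: reverse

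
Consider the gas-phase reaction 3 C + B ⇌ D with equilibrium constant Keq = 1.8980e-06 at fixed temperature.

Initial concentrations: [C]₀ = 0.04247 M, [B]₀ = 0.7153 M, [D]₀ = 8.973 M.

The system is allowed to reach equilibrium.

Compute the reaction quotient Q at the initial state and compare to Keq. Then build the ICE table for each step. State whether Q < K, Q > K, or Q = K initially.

Q₀ = 1.6376e+05 vs Keq = 1.8980e-06 ⇒ Q>K, reverse
Step 1:
                    C           B           D
  I           0.04247      0.7153       8.973
  C             25.98        8.66       -8.66
  E             26.02       9.375      0.3135
  solve Keq expr → x = -8.66; check Q = 1.8980e-06

Q₀ = 1.6376e+05; Q > K (proceeds reverse)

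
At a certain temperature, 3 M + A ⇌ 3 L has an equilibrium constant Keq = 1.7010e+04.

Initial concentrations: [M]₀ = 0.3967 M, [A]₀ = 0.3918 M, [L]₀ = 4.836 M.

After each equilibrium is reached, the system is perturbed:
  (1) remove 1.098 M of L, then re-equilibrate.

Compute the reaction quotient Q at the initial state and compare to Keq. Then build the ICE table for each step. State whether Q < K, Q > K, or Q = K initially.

Q₀ = 4624; Q < K (proceeds forward)

Q₀ = 4624 vs Keq = 1.7010e+04 ⇒ Q<K, forward
Step 1:
                   M          A          L
  Initial     0.3967     0.3918      4.836
  Change     -0.1233   -0.04109     0.1233
  Equil       0.2734     0.3507      4.959
  solve Keq expr → x = 0.04109; check Q = 1.7010e+04
Then remove 1.098 M of L.
Step 2:
                   M          A          L
  Initial     0.2734     0.3507      3.861
  Change    -0.05377   -0.01792    0.05377
  Equil       0.2197     0.3328      3.915
  solve Keq expr → x = 0.01792; check Q = 1.7010e+04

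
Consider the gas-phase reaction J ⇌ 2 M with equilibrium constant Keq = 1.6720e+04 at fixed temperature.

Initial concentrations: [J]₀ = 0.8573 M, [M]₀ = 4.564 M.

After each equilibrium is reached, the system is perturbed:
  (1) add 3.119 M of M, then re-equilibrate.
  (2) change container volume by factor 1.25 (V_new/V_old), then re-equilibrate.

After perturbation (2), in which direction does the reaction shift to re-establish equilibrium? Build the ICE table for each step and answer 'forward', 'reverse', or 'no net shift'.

Q₀ = 24.3 vs Keq = 1.6720e+04 ⇒ Q<K, forward
Step 1:
                   J          M
  init        0.8573      4.564
  Δ          -0.8549       1.71
  eq        0.002354      6.274
  solve Keq expr → x = 0.8549; check Q = 1.6720e+04
Then add 3.119 M of M.
Step 2:
                   J          M
  init      0.002354      9.393
  Δ         0.002916  -0.005832
  eq         0.00527      9.387
  solve Keq expr → x = -0.002916; check Q = 1.6720e+04
Then change container volume by factor 1.25 (V_new/V_old).
Step 3:
                   J          M
  init      0.004216       7.51
  Δ       -8.4171e-04   0.001683
  eq        0.003374      7.511
  solve Keq expr → x = 8.4171e-04; check Q = 1.6720e+04

Direction: forward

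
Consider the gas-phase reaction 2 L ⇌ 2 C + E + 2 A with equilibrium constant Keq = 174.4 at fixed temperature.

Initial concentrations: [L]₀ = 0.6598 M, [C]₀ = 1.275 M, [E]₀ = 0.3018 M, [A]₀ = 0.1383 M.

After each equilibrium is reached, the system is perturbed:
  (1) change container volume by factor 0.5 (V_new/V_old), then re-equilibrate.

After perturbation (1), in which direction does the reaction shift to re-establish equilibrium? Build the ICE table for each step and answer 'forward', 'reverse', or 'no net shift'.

Q₀ = 0.02156 vs Keq = 174.4 ⇒ Q<K, forward
Step 1:
                  L         C         E         A
  I          0.6598     1.275    0.3018    0.1383
  C         -0.5818    0.5818    0.2909    0.5818
  E         0.07796     1.857    0.5927    0.7201
  solve Keq expr → x = 0.2909; check Q = 174.4
Then change container volume by factor 0.5 (V_new/V_old).
Step 2:
                  L         C         E         A
  I          0.1559     3.714     1.185      1.44
  C          0.1917   -0.1917  -0.09584   -0.1917
  E          0.3476     3.522      1.09     1.249
  solve Keq expr → x = -0.09584; check Q = 174.4

Direction: reverse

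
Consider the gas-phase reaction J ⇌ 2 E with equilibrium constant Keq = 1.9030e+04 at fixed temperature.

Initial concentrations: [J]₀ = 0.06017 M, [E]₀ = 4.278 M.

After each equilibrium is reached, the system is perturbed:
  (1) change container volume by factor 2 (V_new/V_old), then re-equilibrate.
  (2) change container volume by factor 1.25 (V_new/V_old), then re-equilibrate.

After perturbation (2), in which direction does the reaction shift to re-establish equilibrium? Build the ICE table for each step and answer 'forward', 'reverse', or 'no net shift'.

Direction: forward

Q₀ = 304.2 vs Keq = 1.9030e+04 ⇒ Q<K, forward
Step 1:
                  J         E
  Initial   0.06017     4.278
  Change   -0.05915    0.1183
  Equil    0.001016     4.396
  solve Keq expr → x = 0.05915; check Q = 1.9030e+04
Then change container volume by factor 2 (V_new/V_old).
Step 2:
                  J         E
  Initial 5.0782e-04     2.198
  Change  -2.5379e-04 5.0758e-04
  Equil   2.5403e-04     2.199
  solve Keq expr → x = 2.5379e-04; check Q = 1.9030e+04
Then change container volume by factor 1.25 (V_new/V_old).
Step 3:
                  J         E
  Initial 2.0322e-04     1.759
  Change  -4.0629e-05 8.1258e-05
  Equil   1.6259e-04     1.759
  solve Keq expr → x = 4.0629e-05; check Q = 1.9030e+04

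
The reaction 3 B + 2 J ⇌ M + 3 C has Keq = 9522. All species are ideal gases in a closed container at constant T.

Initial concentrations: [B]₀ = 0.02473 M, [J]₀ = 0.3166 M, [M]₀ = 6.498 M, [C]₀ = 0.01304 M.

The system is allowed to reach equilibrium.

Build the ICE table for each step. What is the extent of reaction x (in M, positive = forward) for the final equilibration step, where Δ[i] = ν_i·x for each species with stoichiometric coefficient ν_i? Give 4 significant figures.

x = 0.006192 M

Q₀ = 9.504 vs Keq = 9522 ⇒ Q<K, forward
Step 1:
                   B          J          M          C
  I          0.02473     0.3166      6.498    0.01304
  C         -0.01857   -0.01238   0.006192    0.01857
  E         0.006155     0.3042      6.504    0.03161
  solve Keq expr → x = 0.006192; check Q = 9522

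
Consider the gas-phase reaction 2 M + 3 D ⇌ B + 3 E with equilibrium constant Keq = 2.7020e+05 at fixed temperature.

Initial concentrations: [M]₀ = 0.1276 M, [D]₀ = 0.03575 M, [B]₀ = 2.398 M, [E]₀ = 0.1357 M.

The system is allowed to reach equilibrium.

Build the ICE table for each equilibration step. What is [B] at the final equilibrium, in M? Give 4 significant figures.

Q₀ = 8055 vs Keq = 2.7020e+05 ⇒ Q<K, forward
Step 1:
                    M           D           B           E
  Initial      0.1276     0.03575       2.398      0.1357
  Change     -0.01453    -0.02179    0.007264     0.02179
  Equil        0.1131     0.01396       2.405      0.1575
  solve Keq expr → x = 0.007264; check Q = 2.7020e+05

[B]_eq = 2.405 M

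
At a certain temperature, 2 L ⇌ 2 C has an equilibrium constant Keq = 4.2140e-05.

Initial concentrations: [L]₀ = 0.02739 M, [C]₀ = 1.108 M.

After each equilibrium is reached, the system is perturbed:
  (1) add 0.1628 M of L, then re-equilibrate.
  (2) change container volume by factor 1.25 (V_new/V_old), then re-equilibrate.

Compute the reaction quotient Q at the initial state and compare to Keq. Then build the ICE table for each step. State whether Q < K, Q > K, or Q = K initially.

Q₀ = 1636 vs Keq = 4.2140e-05 ⇒ Q>K, reverse
Step 1:
                  L         C
  Initial   0.02739     1.108
  Change      1.101    -1.101
  Equil       1.128  0.007323
  solve Keq expr → x = -0.5503; check Q = 4.2140e-05
Then add 0.1628 M of L.
Step 2:
                  L         C
  Initial     1.291  0.007323
  Change   -0.00105   0.00105
  Equil        1.29  0.008373
  solve Keq expr → x = 5.2500e-04; check Q = 4.2140e-05
Then change container volume by factor 1.25 (V_new/V_old).
Step 3:
                  L         C
  Initial     1.032  0.006698
  Change          0         0
  Equil       1.032  0.006698
  solve Keq expr → x = 0; check Q = 4.2140e-05

Q₀ = 1636; Q > K (proceeds reverse)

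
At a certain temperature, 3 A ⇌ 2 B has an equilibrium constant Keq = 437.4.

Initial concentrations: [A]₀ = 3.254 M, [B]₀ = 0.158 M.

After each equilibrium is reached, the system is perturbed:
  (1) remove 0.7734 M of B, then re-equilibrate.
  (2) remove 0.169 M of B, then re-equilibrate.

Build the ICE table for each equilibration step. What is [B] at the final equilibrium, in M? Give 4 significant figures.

Q₀ = 7.2454e-04 vs Keq = 437.4 ⇒ Q<K, forward
Step 1:
                  A         B
  Initial     3.254     0.158
  Change     -3.033     2.022
  Equil      0.2215      2.18
  solve Keq expr → x = 1.011; check Q = 437.4
Then remove 0.7734 M of B.
Step 2:
                  A         B
  Initial    0.2215     1.406
  Change   -0.05333   0.03555
  Equil      0.1681     1.442
  solve Keq expr → x = 0.01778; check Q = 437.4
Then remove 0.169 M of B.
Step 3:
                  A         B
  Initial    0.1681     1.273
  Change   -0.01272  0.008482
  Equil      0.1554     1.281
  solve Keq expr → x = 0.004241; check Q = 437.4

[B]_eq = 1.281 M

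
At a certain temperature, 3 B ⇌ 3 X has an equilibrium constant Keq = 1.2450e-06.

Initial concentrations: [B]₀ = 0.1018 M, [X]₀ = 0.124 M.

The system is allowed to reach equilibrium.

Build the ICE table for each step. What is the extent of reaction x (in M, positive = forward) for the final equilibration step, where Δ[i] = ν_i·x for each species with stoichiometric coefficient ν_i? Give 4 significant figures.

x = -0.04053 M

Q₀ = 1.807 vs Keq = 1.2450e-06 ⇒ Q>K, reverse
Step 1:
                    B           X
  I            0.1018       0.124
  C            0.1216     -0.1216
  E            0.2234    0.002403
  solve Keq expr → x = -0.04053; check Q = 1.2450e-06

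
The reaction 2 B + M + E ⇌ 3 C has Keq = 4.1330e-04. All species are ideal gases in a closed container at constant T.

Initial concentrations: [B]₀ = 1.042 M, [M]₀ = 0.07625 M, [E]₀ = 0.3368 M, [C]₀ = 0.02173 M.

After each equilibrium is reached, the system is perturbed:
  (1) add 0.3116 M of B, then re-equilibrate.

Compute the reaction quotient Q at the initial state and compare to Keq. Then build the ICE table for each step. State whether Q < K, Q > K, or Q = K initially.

Q₀ = 3.6799e-04; Q < K (proceeds forward)

Q₀ = 3.6799e-04 vs Keq = 4.1330e-04 ⇒ Q<K, forward
Step 1:
                    B           M           E           C
  I             1.042     0.07625      0.3368     0.02173
  C       -5.4453e-04 -2.7226e-04 -2.7226e-04  8.1679e-04
  E             1.041     0.07598      0.3365     0.02255
  solve Keq expr → x = 2.7226e-04; check Q = 4.1330e-04
Then add 0.3116 M of B.
Step 2:
                    B           M           E           C
  I             1.353     0.07598      0.3365     0.02255
  C         -0.002711   -0.001355   -0.001355    0.004066
  E              1.35     0.07462      0.3352     0.02661
  solve Keq expr → x = 0.001355; check Q = 4.1330e-04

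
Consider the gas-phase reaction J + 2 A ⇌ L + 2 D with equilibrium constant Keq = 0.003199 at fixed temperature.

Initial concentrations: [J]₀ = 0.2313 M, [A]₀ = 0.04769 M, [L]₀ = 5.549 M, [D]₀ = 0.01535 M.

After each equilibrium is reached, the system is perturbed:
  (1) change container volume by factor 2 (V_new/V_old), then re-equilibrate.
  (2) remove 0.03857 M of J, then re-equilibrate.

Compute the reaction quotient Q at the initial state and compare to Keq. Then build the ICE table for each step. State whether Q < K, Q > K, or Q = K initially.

Q₀ = 2.485; Q > K (proceeds reverse)

Q₀ = 2.485 vs Keq = 0.003199 ⇒ Q>K, reverse
Step 1:
                   J          A          L          D
  init        0.2313    0.04769      5.549    0.01535
  Δ         0.007309    0.01462  -0.007309   -0.01462
  eq          0.2386    0.06231      5.542 7.3127e-04
  solve Keq expr → x = -0.007309; check Q = 0.003199
Then change container volume by factor 2 (V_new/V_old).
Step 2:
                   J          A          L          D
  init        0.1193    0.03115      2.771 3.6564e-04
  Δ                0          0          0          0
  eq          0.1193    0.03115      2.771 3.6564e-04
  solve Keq expr → x = 0; check Q = 0.003199
Then remove 0.03857 M of J.
Step 3:
                   J          A          L          D
  init       0.08073    0.03115      2.771 3.6564e-04
  Δ       3.2087e-05 6.4174e-05 -3.2087e-05 -6.4174e-05
  eq         0.08077    0.03122      2.771 3.0146e-04
  solve Keq expr → x = -3.2087e-05; check Q = 0.003199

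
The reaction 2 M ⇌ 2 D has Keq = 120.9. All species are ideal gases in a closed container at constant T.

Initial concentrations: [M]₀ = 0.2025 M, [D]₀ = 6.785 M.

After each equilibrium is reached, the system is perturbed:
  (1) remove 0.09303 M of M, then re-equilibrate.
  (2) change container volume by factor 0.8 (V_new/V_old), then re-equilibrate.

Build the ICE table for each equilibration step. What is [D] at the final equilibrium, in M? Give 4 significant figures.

Q₀ = 1123 vs Keq = 120.9 ⇒ Q>K, reverse
Step 1:
                   M          D
  init        0.2025      6.785
  Δ             0.38      -0.38
  eq          0.5825      6.405
  solve Keq expr → x = -0.19; check Q = 120.9
Then remove 0.09303 M of M.
Step 2:
                   M          D
  init        0.4895      6.405
  Δ          0.08527   -0.08527
  eq          0.5748       6.32
  solve Keq expr → x = -0.04264; check Q = 120.9
Then change container volume by factor 0.8 (V_new/V_old).
Step 3:
                   M          D
  init        0.7184        7.9
  Δ                0          0
  eq          0.7184        7.9
  solve Keq expr → x = 0; check Q = 120.9

[D]_eq = 7.9 M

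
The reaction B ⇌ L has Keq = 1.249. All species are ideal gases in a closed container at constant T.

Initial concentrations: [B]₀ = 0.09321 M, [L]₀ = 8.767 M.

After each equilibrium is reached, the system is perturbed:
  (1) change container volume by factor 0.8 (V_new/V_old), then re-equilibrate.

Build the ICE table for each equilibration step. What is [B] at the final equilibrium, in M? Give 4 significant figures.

[B]_eq = 4.925 M

Q₀ = 94.06 vs Keq = 1.249 ⇒ Q>K, reverse
Step 1:
                   B          L
  init       0.09321      8.767
  Δ            3.846     -3.846
  eq            3.94      4.921
  solve Keq expr → x = -3.846; check Q = 1.249
Then change container volume by factor 0.8 (V_new/V_old).
Step 2:
                   B          L
  init         4.925      6.151
  Δ                0          0
  eq           4.925      6.151
  solve Keq expr → x = 0; check Q = 1.249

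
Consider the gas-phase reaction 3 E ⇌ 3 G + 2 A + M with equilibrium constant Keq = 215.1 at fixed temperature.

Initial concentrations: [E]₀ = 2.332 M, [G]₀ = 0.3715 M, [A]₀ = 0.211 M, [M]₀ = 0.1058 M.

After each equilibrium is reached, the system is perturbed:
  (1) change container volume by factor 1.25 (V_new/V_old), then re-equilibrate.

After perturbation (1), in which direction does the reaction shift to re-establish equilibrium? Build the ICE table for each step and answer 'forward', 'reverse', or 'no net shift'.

Direction: forward

Q₀ = 1.9043e-05 vs Keq = 215.1 ⇒ Q<K, forward
Step 1:
                   E          G          A          M
  init         2.332     0.3715      0.211     0.1058
  Δ           -1.891      1.891      1.261     0.6303
  eq          0.4411      2.262      1.472     0.7361
  solve Keq expr → x = 0.6303; check Q = 215.1
Then change container volume by factor 1.25 (V_new/V_old).
Step 2:
                   E          G          A          M
  init        0.3529       1.81      1.177     0.5889
  Δ         -0.05344    0.05344    0.03563    0.01781
  eq          0.2994      1.863      1.213     0.6067
  solve Keq expr → x = 0.01781; check Q = 215.1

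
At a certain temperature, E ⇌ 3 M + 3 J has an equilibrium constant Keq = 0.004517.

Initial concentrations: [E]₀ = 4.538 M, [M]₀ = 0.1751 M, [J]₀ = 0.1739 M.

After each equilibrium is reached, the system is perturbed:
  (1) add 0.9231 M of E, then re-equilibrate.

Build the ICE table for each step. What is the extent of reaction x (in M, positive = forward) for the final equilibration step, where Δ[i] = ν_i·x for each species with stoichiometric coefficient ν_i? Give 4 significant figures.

x = 0.005542 M

Q₀ = 6.2215e-06 vs Keq = 0.004517 ⇒ Q<K, forward
Step 1:
                    E           M           J
  init          4.538      0.1751      0.1739
  Δ           -0.1155      0.3464      0.3464
  eq            4.423      0.5215      0.5203
  solve Keq expr → x = 0.1155; check Q = 0.004517
Then add 0.9231 M of E.
Step 2:
                    E           M           J
  init          5.346      0.5215      0.5203
  Δ         -0.005542     0.01663     0.01663
  eq             5.34      0.5381      0.5369
  solve Keq expr → x = 0.005542; check Q = 0.004517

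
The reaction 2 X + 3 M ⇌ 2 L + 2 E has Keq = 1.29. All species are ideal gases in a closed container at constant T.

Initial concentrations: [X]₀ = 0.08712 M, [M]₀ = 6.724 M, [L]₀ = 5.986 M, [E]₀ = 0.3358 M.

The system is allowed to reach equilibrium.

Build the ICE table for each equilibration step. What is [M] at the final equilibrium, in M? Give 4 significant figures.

[M]_eq = 6.74 M

Q₀ = 1.751 vs Keq = 1.29 ⇒ Q>K, reverse
Step 1:
                   X          M          L          E
  Initial    0.08712      6.724      5.986     0.3358
  Change     0.01064    0.01596   -0.01064   -0.01064
  Equil      0.09776       6.74      5.975     0.3252
  solve Keq expr → x = -0.005322; check Q = 1.29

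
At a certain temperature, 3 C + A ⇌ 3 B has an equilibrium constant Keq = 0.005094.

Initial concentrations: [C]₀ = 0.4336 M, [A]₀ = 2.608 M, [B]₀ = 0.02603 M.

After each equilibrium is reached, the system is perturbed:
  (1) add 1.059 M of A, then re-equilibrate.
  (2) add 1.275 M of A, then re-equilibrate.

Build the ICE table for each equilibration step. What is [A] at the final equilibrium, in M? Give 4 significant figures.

[A]_eq = 4.916 M

Q₀ = 8.2956e-05 vs Keq = 0.005094 ⇒ Q<K, forward
Step 1:
                    C           A           B
  I            0.4336       2.608     0.02603
  C           -0.0618     -0.0206      0.0618
  E            0.3718       2.587     0.08783
  solve Keq expr → x = 0.0206; check Q = 0.005094
Then add 1.059 M of A.
Step 2:
                    C           A           B
  I            0.3718       3.646     0.08783
  C         -0.008393   -0.002798    0.008393
  E            0.3634       3.644     0.09622
  solve Keq expr → x = 0.002798; check Q = 0.005094
Then add 1.275 M of A.
Step 3:
                    C           A           B
  I            0.3634       4.919     0.09622
  C         -0.007816   -0.002605    0.007816
  E            0.3556       4.916       0.104
  solve Keq expr → x = 0.002605; check Q = 0.005094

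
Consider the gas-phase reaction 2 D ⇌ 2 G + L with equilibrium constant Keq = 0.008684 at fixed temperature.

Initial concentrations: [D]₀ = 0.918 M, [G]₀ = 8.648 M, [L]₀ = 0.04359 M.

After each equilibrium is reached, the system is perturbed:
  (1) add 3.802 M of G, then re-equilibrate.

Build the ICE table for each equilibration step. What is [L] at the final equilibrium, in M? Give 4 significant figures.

[L]_eq = 5.7394e-05 M

Q₀ = 3.868 vs Keq = 0.008684 ⇒ Q>K, reverse
Step 1:
                    D           G           L
  I             0.918       8.648     0.04359
  C           0.08694    -0.08694    -0.04347
  E             1.005       8.561  1.1966e-04
  solve Keq expr → x = -0.04347; check Q = 0.008684
Then add 3.802 M of G.
Step 2:
                    D           G           L
  I             1.005       12.36  1.1966e-04
  C        1.2453e-04 -1.2453e-04 -6.2265e-05
  E             1.005       12.36  5.7394e-05
  solve Keq expr → x = -6.2265e-05; check Q = 0.008684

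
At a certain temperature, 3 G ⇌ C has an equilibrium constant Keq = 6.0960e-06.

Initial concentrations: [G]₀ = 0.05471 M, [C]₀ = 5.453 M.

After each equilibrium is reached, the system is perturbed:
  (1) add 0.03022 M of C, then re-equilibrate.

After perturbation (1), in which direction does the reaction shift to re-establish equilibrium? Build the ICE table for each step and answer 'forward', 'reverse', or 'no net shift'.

Q₀ = 3.3299e+04 vs Keq = 6.0960e-06 ⇒ Q>K, reverse
Step 1:
                   G          C
  init       0.05471      5.453
  Δ            16.28     -5.426
  eq           16.33    0.02657
  solve Keq expr → x = -5.426; check Q = 6.0960e-06
Then add 0.03022 M of C.
Step 2:
                   G          C
  init         16.33    0.05679
  Δ          0.08935   -0.02978
  eq           16.42      0.027
  solve Keq expr → x = -0.02978; check Q = 6.0960e-06

Direction: reverse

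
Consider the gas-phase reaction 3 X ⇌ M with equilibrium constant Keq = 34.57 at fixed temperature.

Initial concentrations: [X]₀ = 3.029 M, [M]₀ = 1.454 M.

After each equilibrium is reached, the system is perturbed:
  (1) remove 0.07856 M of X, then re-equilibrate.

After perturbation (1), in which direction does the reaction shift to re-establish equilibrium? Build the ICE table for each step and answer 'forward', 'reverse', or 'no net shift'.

Q₀ = 0.05232 vs Keq = 34.57 ⇒ Q<K, forward
Step 1:
                    X           M
  init          3.029       1.454
  Δ            -2.622      0.8741
  eq           0.4068       2.328
  solve Keq expr → x = 0.8741; check Q = 34.57
Then remove 0.07856 M of X.
Step 2:
                    X           M
  init         0.3283       2.328
  Δ           0.07706    -0.02569
  eq           0.4053       2.302
  solve Keq expr → x = -0.02569; check Q = 34.57

Direction: reverse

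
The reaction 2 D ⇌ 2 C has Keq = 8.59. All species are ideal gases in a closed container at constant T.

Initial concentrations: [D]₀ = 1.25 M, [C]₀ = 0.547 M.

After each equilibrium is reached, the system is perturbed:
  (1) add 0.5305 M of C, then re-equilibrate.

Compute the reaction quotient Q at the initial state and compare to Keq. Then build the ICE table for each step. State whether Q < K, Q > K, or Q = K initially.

Q₀ = 0.1915 vs Keq = 8.59 ⇒ Q<K, forward
Step 1:
                  D         C
  I            1.25     0.547
  C         -0.7928    0.7928
  E          0.4572      1.34
  solve Keq expr → x = 0.3964; check Q = 8.59
Then add 0.5305 M of C.
Step 2:
                  D         C
  I          0.4572      1.87
  C           0.135    -0.135
  E          0.5921     1.735
  solve Keq expr → x = -0.06748; check Q = 8.59

Q₀ = 0.1915; Q < K (proceeds forward)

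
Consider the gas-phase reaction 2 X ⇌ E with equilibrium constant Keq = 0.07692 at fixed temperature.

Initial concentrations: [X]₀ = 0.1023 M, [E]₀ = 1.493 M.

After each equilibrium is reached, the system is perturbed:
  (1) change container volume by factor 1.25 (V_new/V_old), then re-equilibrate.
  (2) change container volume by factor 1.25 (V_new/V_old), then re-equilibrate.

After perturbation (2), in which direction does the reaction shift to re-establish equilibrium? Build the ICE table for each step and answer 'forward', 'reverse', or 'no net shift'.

Q₀ = 142.7 vs Keq = 0.07692 ⇒ Q>K, reverse
Step 1:
                  X         E
  Initial    0.1023     1.493
  Change      2.183    -1.091
  Equil       2.285    0.4016
  solve Keq expr → x = -1.091; check Q = 0.07692
Then change container volume by factor 1.25 (V_new/V_old).
Step 2:
                  X         E
  Initial     1.828    0.3213
  Change     0.0816   -0.0408
  Equil        1.91    0.2805
  solve Keq expr → x = -0.0408; check Q = 0.07692
Then change container volume by factor 1.25 (V_new/V_old).
Step 3:
                  X         E
  Initial     1.528    0.2244
  Change    0.06067  -0.03034
  Equil       1.588    0.1941
  solve Keq expr → x = -0.03034; check Q = 0.07692

Direction: reverse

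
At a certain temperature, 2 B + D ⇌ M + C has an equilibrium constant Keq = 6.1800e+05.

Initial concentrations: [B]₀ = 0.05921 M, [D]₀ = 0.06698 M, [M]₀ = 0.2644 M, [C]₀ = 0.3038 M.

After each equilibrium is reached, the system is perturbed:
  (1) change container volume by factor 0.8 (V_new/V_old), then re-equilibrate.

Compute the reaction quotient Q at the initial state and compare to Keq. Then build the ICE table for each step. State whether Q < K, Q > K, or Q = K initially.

Q₀ = 342.1 vs Keq = 6.1800e+05 ⇒ Q<K, forward
Step 1:
                    B           D           M           C
  I           0.05921     0.06698      0.2644      0.3038
  C          -0.05718    -0.02859     0.02859     0.02859
  E          0.002026     0.03839       0.293      0.3324
  solve Keq expr → x = 0.02859; check Q = 6.1800e+05
Then change container volume by factor 0.8 (V_new/V_old).
Step 2:
                    B           D           M           C
  I          0.002533     0.04799      0.3662      0.4155
  C       -2.6349e-04 -1.3175e-04  1.3175e-04  1.3175e-04
  E          0.002269     0.04785      0.3664      0.4156
  solve Keq expr → x = 1.3175e-04; check Q = 6.1800e+05

Q₀ = 342.1; Q < K (proceeds forward)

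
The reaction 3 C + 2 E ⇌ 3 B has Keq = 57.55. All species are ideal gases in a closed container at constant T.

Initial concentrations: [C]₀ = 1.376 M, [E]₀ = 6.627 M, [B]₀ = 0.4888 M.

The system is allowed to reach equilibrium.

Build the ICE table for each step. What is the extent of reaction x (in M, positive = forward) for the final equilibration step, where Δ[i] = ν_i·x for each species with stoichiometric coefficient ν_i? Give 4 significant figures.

Q₀ = 0.001021 vs Keq = 57.55 ⇒ Q<K, forward
Step 1:
                   C          E          B
  I            1.376      6.627     0.4888
  C           -1.238     -0.825      1.238
  E           0.1385      5.802      1.726
  solve Keq expr → x = 0.4125; check Q = 57.55

x = 0.4125 M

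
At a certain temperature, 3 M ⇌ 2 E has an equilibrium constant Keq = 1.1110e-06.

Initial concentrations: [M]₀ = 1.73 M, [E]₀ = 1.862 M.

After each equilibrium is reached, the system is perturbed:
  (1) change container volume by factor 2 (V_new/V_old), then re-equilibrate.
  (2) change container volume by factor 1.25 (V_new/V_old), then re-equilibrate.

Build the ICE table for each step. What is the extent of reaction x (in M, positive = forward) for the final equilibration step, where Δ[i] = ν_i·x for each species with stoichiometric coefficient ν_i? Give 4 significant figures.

x = -1.5036e-04 M

Q₀ = 0.6696 vs Keq = 1.1110e-06 ⇒ Q>K, reverse
Step 1:
                  M         E
  I            1.73     1.862
  C           2.778    -1.852
  E           4.508   0.01009
  solve Keq expr → x = -0.926; check Q = 1.1110e-06
Then change container volume by factor 2 (V_new/V_old).
Step 2:
                  M         E
  I           2.254  0.005044
  C        0.002208 -0.001472
  E           2.256  0.003572
  solve Keq expr → x = -7.3607e-04; check Q = 1.1110e-06
Then change container volume by factor 1.25 (V_new/V_old).
Step 3:
                  M         E
  I           1.805  0.002858
  C       4.5109e-04 -3.0072e-04
  E           1.805  0.002557
  solve Keq expr → x = -1.5036e-04; check Q = 1.1110e-06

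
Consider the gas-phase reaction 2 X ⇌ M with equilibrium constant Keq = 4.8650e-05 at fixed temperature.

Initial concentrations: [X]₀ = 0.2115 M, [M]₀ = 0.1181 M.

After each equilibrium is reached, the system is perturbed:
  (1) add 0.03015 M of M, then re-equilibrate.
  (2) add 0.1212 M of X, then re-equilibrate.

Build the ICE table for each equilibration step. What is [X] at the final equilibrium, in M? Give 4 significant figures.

Q₀ = 2.64 vs Keq = 4.8650e-05 ⇒ Q>K, reverse
Step 1:
                    X           M
  Initial      0.2115      0.1181
  Change       0.2362     -0.1181
  Equil        0.4477  9.7503e-06
  solve Keq expr → x = -0.1181; check Q = 4.8650e-05
Then add 0.03015 M of M.
Step 2:
                    X           M
  Initial      0.4477     0.03016
  Change      0.06029    -0.03015
  Equil         0.508  1.2554e-05
  solve Keq expr → x = -0.03015; check Q = 4.8650e-05
Then add 0.1212 M of X.
Step 3:
                    X           M
  Initial      0.6292  1.2554e-05
  Change  -1.3408e-05  6.7042e-06
  Equil        0.6292  1.9258e-05
  solve Keq expr → x = 6.7042e-06; check Q = 4.8650e-05

[X]_eq = 0.6292 M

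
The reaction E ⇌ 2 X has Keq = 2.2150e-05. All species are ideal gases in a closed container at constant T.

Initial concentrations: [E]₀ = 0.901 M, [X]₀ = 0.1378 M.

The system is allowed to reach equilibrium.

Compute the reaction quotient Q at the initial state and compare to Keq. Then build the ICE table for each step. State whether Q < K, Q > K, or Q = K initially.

Q₀ = 0.02108; Q > K (proceeds reverse)

Q₀ = 0.02108 vs Keq = 2.2150e-05 ⇒ Q>K, reverse
Step 1:
                    E           X
  init          0.901      0.1378
  Δ           0.06659     -0.1332
  eq           0.9676    0.004629
  solve Keq expr → x = -0.06659; check Q = 2.2150e-05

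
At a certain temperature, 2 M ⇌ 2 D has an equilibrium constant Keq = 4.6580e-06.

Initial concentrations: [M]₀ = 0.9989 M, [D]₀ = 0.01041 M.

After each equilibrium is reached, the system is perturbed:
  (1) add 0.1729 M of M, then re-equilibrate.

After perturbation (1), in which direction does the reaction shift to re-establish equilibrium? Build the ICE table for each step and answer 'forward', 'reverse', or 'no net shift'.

Direction: forward

Q₀ = 1.0861e-04 vs Keq = 4.6580e-06 ⇒ Q>K, reverse
Step 1:
                   M          D
  init        0.9989    0.01041
  Δ         0.008236  -0.008236
  eq           1.007   0.002174
  solve Keq expr → x = -0.004118; check Q = 4.6580e-06
Then add 0.1729 M of M.
Step 2:
                   M          D
  init          1.18   0.002174
  Δ       -3.7236e-04 3.7236e-04
  eq            1.18   0.002546
  solve Keq expr → x = 1.8618e-04; check Q = 4.6580e-06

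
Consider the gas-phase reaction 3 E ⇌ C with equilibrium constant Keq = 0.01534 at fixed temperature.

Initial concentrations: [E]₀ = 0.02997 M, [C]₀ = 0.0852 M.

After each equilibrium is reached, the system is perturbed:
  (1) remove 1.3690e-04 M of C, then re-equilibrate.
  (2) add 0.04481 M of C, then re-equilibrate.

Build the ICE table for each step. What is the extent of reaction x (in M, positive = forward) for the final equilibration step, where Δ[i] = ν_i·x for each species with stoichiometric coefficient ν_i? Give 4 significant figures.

Q₀ = 3165 vs Keq = 0.01534 ⇒ Q>K, reverse
Step 1:
                  E         C
  I         0.02997    0.0852
  C          0.2545  -0.08485
  E          0.2845 3.5328e-04
  solve Keq expr → x = -0.08485; check Q = 0.01534
Then remove 1.3690e-04 M of C.
Step 2:
                  E         C
  I          0.2845 2.1638e-04
  C       -4.0617e-04 1.3539e-04
  E          0.2841 3.5177e-04
  solve Keq expr → x = 1.3539e-04; check Q = 0.01534
Then add 0.04481 M of C.
Step 3:
                  E         C
  I          0.2841   0.04516
  C          0.1322  -0.04406
  E          0.4163  0.001106
  solve Keq expr → x = -0.04406; check Q = 0.01534

x = -0.04406 M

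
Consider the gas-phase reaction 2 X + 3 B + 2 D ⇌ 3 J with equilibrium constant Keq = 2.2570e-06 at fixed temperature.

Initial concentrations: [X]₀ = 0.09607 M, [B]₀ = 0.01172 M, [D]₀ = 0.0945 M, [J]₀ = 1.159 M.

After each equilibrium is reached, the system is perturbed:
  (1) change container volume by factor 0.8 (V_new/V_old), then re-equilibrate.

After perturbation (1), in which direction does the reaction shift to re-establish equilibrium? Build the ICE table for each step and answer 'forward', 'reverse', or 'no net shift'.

Direction: forward

Q₀ = 1.1734e+10 vs Keq = 2.2570e-06 ⇒ Q>K, reverse
Step 1:
                  X         B         D         J
  I         0.09607   0.01172    0.0945     1.159
  C          0.7644     1.147    0.7644    -1.147
  E          0.8605     1.158    0.8589   0.01242
  solve Keq expr → x = -0.3822; check Q = 2.2570e-06
Then change container volume by factor 0.8 (V_new/V_old).
Step 2:
                  X         B         D         J
  I           1.076     1.448     1.074   0.01552
  C       -0.003476 -0.005215 -0.003476  0.005215
  E           1.072     1.443      1.07   0.02074
  solve Keq expr → x = 0.001738; check Q = 2.2570e-06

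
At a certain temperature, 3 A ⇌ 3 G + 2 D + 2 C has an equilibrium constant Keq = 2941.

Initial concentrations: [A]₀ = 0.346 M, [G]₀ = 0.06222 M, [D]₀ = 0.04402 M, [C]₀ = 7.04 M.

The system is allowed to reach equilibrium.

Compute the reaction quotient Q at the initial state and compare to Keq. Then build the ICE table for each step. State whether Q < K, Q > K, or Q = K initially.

Q₀ = 5.5848e-04 vs Keq = 2941 ⇒ Q<K, forward
Step 1:
                  A         G         D         C
  Initial     0.346   0.06222   0.04402      7.04
  Change    -0.3077    0.3077    0.2051    0.2051
  Equil     0.03828    0.3699    0.2492     7.245
  solve Keq expr → x = 0.1026; check Q = 2941

Q₀ = 5.5848e-04; Q < K (proceeds forward)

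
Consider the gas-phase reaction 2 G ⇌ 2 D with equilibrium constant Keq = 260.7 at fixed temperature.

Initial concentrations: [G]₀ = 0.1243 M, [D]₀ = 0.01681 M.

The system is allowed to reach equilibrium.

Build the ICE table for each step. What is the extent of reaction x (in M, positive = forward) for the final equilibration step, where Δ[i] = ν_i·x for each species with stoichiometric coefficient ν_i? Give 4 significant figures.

Q₀ = 0.01829 vs Keq = 260.7 ⇒ Q<K, forward
Step 1:
                   G          D
  init        0.1243    0.01681
  Δ          -0.1161     0.1161
  eq         0.00823     0.1329
  solve Keq expr → x = 0.05804; check Q = 260.7

x = 0.05804 M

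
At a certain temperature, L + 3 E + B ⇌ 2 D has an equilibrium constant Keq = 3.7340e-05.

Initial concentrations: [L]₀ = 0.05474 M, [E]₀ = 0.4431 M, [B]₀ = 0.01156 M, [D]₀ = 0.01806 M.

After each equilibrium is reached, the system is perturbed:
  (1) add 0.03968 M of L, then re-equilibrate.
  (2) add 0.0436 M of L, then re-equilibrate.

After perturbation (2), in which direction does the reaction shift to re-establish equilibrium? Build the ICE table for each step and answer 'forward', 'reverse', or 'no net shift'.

Direction: forward

Q₀ = 5.925 vs Keq = 3.7340e-05 ⇒ Q>K, reverse
Step 1:
                  L         E         B         D
  I         0.05474    0.4431   0.01156   0.01806
  C        0.008994   0.02698  0.008994  -0.01799
  E         0.06373    0.4701   0.02055 7.1283e-05
  solve Keq expr → x = -0.008994; check Q = 3.7340e-05
Then add 0.03968 M of L.
Step 2:
                  L         E         B         D
  I          0.1034    0.4701   0.02055 7.1283e-05
  C       -9.7418e-06 -2.9225e-05 -9.7418e-06 1.9484e-05
  E          0.1034    0.4701   0.02054 9.0767e-05
  solve Keq expr → x = 9.7418e-06; check Q = 3.7340e-05
Then add 0.0436 M of L.
Step 3:
                  L         E         B         D
  I           0.147    0.4701   0.02054 9.0767e-05
  C       -8.7109e-06 -2.6133e-05 -8.7109e-06 1.7422e-05
  E           0.147      0.47   0.02054 1.0819e-04
  solve Keq expr → x = 8.7109e-06; check Q = 3.7340e-05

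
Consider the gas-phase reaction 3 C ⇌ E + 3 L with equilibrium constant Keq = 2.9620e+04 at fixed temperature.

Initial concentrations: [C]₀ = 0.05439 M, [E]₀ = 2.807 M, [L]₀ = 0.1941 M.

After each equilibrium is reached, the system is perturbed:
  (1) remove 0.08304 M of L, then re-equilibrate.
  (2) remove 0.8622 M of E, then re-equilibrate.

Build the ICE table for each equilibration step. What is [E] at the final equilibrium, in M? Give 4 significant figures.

Q₀ = 127.6 vs Keq = 2.9620e+04 ⇒ Q<K, forward
Step 1:
                   C          E          L
  init       0.05439      2.807     0.1941
  Δ         -0.04354    0.01451    0.04354
  eq         0.01085      2.822     0.2376
  solve Keq expr → x = 0.01451; check Q = 2.9620e+04
Then remove 0.08304 M of L.
Step 2:
                   C          E          L
  init       0.01085      2.822     0.1546
  Δ        -0.003626   0.001209   0.003626
  eq        0.007227      2.823     0.1582
  solve Keq expr → x = 0.001209; check Q = 2.9620e+04
Then remove 0.8622 M of E.
Step 3:
                   C          E          L
  init      0.007227      1.961     0.1582
  Δ       -7.9440e-04 2.6480e-04 7.9440e-04
  eq        0.006433      1.961      0.159
  solve Keq expr → x = 2.6480e-04; check Q = 2.9620e+04

[E]_eq = 1.961 M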